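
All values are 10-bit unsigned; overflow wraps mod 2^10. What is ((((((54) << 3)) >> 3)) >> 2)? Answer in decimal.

13

54 = 0000110110
→ << 3 (mod 2^10) → 0110110000 = 432
→ >> 3 → 0000110110 = 54
→ >> 2 → 0000001101 = 13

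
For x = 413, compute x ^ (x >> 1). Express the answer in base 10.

x = 110011101 = 413
x>>1 = 011001110
XOR  = 101010011 = 339
(x ^ (x >> 1) gives the standard binary-reflected Gray code of x.)

339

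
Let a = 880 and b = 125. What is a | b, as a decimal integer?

880 = 1101110000
125 = 0001111101
 OR → 1101111101 = 893

893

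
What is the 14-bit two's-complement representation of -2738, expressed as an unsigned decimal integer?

13646

2738 in 14 bits: 00101010110010
Invert: 11010101001101
Add 1:  11010101001110 = 13646
(Check: 2^14 - 2738 = 16384 - 2738 = 13646.)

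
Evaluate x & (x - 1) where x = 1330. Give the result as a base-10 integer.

x = 10100110010 = 1330
x - 1 = 10100110001
AND   = 10100110000 = 1328
(x & (x - 1) clears the lowest set bit of x.)

1328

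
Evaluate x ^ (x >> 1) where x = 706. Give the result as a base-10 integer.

x = 1011000010 = 706
x>>1 = 0101100001
XOR  = 1110100011 = 931
(x ^ (x >> 1) gives the standard binary-reflected Gray code of x.)

931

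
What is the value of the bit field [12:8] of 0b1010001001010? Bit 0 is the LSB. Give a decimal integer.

v = 1010001001010
Shift right by 8: 10100
Mask low 5 bits: 10100 = 20

20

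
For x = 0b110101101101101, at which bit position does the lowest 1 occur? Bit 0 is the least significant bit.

0

0b110101101101101 = 110101101101101
Trailing zeros: 0, so the lowest set bit is bit 0 (value 1).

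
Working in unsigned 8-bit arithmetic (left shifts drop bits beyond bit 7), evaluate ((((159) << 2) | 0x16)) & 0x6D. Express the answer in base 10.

159 = 10011111
→ << 2 (mod 2^8) → 01111100 = 124
0x16 = 00010110
→ | → 01111110 = 126
0x6D = 01101101
→ & → 01101100 = 108

108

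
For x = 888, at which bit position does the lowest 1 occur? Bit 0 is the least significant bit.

3

888 = 1101111000
Trailing zeros: 3, so the lowest set bit is bit 3 (value 8).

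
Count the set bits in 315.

6

315 = 100111011
Count the 1s: 1 + 1 + 1 + 1 + 1 + 1 = 6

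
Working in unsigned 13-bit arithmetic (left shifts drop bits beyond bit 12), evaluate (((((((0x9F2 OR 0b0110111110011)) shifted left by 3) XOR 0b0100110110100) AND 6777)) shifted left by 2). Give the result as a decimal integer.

0x9F2 = 0100111110010
0b0110111110011 = 0110111110011
→ OR → 0110111110011 = 3571
→ shifted left by 3 (mod 2^13) → 0111110011000 = 3992
0b0100110110100 = 0100110110100
→ XOR → 0011000101100 = 1580
6777 = 1101001111001
→ AND → 0001000101000 = 552
→ shifted left by 2 (mod 2^13) → 0100010100000 = 2208

2208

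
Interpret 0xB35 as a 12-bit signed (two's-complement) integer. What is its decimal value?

pattern = 101100110101 (MSB is 1 ⇒ negative)
Invert: 010011001010, add 1 → 010011001011 = 1227, so the value is -1227.
(Equivalently: 2869 - 2^12 = 2869 - 4096 = -1227.)

-1227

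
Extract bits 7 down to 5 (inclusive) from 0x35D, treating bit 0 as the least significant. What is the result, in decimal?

2

v = 1101011101
Shift right by 5: 11010
Mask low 3 bits: 010 = 2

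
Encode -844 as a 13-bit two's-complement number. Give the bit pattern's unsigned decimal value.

844 in 13 bits: 0001101001100
Invert: 1110010110011
Add 1:  1110010110100 = 7348
(Check: 2^13 - 844 = 8192 - 844 = 7348.)

7348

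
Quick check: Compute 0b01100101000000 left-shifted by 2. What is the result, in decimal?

x = 001100101000000
shift left by 2 → 110010100000000 = 25856
(equivalently, 6464 × 2^2 = 6464 × 4)

25856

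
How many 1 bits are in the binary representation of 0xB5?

0xB5 = 10110101
Count the 1s: 1 + 1 + 1 + 1 + 1 = 5

5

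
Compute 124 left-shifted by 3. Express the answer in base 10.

124 = 0001111100
shift left by 3 → 1111100000 = 992
(equivalently, 124 × 2^3 = 124 × 8)

992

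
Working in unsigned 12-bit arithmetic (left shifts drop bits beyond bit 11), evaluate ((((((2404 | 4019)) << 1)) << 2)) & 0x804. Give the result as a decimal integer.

2048

2404 = 100101100100
4019 = 111110110011
→ | → 111111110111 = 4087
→ << 1 (mod 2^12) → 111111101110 = 4078
→ << 2 (mod 2^12) → 111110111000 = 4024
0x804 = 100000000100
→ & → 100000000000 = 2048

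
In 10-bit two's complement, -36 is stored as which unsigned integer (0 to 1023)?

988

36 in 10 bits: 0000100100
Invert: 1111011011
Add 1:  1111011100 = 988
(Check: 2^10 - 36 = 1024 - 36 = 988.)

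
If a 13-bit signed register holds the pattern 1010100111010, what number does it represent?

pattern = 1010100111010 (MSB is 1 ⇒ negative)
Invert: 0101011000101, add 1 → 0101011000110 = 2758, so the value is -2758.
(Equivalently: 5434 - 2^13 = 5434 - 8192 = -2758.)

-2758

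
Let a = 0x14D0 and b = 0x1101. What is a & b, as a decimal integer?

0x14D0 = 1010011010000
0x1101 = 1000100000001
AND → 1000000000000 = 4096

4096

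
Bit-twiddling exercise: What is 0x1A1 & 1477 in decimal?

385

0x1A1 = 00110100001
1477 = 10111000101
AND → 00110000001 = 385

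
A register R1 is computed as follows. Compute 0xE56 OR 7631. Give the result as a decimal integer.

8159

0xE56 = 0111001010110
7631 = 1110111001111
 OR → 1111111011111 = 8159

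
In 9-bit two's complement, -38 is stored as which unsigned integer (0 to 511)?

474

38 in 9 bits: 000100110
Invert: 111011001
Add 1:  111011010 = 474
(Check: 2^9 - 38 = 512 - 38 = 474.)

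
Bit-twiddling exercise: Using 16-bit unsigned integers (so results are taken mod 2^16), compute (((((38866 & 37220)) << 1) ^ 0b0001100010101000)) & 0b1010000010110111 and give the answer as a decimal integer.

8224

38866 = 1001011111010010
37220 = 1001000101100100
→ & → 1001000101000000 = 37184
→ << 1 (mod 2^16) → 0010001010000000 = 8832
0b0001100010101000 = 0001100010101000
→ ^ → 0011101000101000 = 14888
0b1010000010110111 = 1010000010110111
→ & → 0010000000100000 = 8224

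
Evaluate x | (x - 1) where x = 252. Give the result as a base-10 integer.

x = 11111100 = 252
x - 1 = 11111011
OR    = 11111111 = 255
(x | (x - 1) sets all bits below the lowest set bit.)

255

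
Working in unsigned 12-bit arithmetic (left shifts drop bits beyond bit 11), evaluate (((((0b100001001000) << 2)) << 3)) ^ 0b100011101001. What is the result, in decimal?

0b100001001000 = 100001001000
→ << 2 (mod 2^12) → 000100100000 = 288
→ << 3 (mod 2^12) → 100100000000 = 2304
0b100011101001 = 100011101001
→ ^ → 000111101001 = 489

489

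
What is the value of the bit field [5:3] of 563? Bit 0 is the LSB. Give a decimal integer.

6

v = 1000110011
Shift right by 3: 1000110
Mask low 3 bits: 110 = 6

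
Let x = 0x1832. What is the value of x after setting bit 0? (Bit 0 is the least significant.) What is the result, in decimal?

x = 1100000110010
bit 0 is currently 0; set it via x | (1 << 0) = x | 1
→ 1100000110011 = 6195

6195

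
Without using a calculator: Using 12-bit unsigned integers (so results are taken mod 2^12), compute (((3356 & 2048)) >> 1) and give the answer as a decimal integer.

3356 = 110100011100
2048 = 100000000000
→ & → 100000000000 = 2048
→ >> 1 → 010000000000 = 1024

1024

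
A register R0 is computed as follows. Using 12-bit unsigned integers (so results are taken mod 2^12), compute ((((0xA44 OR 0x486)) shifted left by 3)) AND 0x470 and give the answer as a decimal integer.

1072

0xA44 = 101001000100
0x486 = 010010000110
→ OR → 111011000110 = 3782
→ shifted left by 3 (mod 2^12) → 011000110000 = 1584
0x470 = 010001110000
→ AND → 010000110000 = 1072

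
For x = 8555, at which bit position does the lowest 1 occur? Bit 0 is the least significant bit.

0

8555 = 10000101101011
Trailing zeros: 0, so the lowest set bit is bit 0 (value 1).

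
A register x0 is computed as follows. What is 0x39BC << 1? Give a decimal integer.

29560

0x39BC = 011100110111100
shift left by 1 → 111001101111000 = 29560
(equivalently, 14780 × 2^1 = 14780 × 2)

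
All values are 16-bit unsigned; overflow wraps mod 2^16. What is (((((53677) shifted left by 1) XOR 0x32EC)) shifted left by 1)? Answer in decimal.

9068

53677 = 1101000110101101
→ shifted left by 1 (mod 2^16) → 1010001101011010 = 41818
0x32EC = 0011001011101100
→ XOR → 1001000110110110 = 37302
→ shifted left by 1 (mod 2^16) → 0010001101101100 = 9068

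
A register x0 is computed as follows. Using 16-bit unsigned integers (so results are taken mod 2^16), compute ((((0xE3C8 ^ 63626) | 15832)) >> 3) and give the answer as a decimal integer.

0xE3C8 = 1110001111001000
63626 = 1111100010001010
→ ^ → 0001101101000010 = 6978
15832 = 0011110111011000
→ | → 0011111111011010 = 16346
→ >> 3 → 0000011111111011 = 2043

2043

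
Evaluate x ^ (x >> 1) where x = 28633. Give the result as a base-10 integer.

x = 110111111011001 = 28633
x>>1 = 011011111101100
XOR  = 101100000110101 = 22581
(x ^ (x >> 1) gives the standard binary-reflected Gray code of x.)

22581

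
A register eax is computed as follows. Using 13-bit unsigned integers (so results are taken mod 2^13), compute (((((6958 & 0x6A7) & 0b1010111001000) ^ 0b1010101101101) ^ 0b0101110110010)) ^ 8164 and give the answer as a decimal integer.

315

6958 = 1101100101110
0x6A7 = 0011010100111
→ & → 0001000100110 = 550
0b1010111001000 = 1010111001000
→ & → 0000000000000 = 0
0b1010101101101 = 1010101101101
→ ^ → 1010101101101 = 5485
0b0101110110010 = 0101110110010
→ ^ → 1111011011111 = 7903
8164 = 1111111100100
→ ^ → 0000100111011 = 315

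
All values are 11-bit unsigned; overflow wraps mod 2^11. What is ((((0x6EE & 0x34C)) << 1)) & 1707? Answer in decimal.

1160

0x6EE = 11011101110
0x34C = 01101001100
→ & → 01001001100 = 588
→ << 1 (mod 2^11) → 10010011000 = 1176
1707 = 11010101011
→ & → 10010001000 = 1160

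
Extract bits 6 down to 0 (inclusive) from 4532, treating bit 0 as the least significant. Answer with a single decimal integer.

v = 1000110110100
Shift right by 0: 1000110110100
Mask low 7 bits: 0110100 = 52

52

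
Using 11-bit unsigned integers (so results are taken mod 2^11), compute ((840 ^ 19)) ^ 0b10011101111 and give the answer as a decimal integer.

1972

840 = 01101001000
19 = 00000010011
→ ^ → 01101011011 = 859
0b10011101111 = 10011101111
→ ^ → 11110110100 = 1972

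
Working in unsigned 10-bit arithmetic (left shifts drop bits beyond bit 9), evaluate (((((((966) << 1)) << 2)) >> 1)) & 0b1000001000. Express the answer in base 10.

8

966 = 1111000110
→ << 1 (mod 2^10) → 1110001100 = 908
→ << 2 (mod 2^10) → 1000110000 = 560
→ >> 1 → 0100011000 = 280
0b1000001000 = 1000001000
→ & → 0000001000 = 8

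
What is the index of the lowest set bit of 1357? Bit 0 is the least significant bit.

0

1357 = 10101001101
Trailing zeros: 0, so the lowest set bit is bit 0 (value 1).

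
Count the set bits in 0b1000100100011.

n = 1000100100011
Count the 1s: 1 + 1 + 1 + 1 + 1 = 5

5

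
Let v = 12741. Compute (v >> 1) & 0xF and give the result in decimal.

2

v = 11000111000101
Shift right by 1: 1100011100010
Mask low 4 bits: 0010 = 2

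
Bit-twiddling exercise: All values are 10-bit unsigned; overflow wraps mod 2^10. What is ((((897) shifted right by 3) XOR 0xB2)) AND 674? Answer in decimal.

897 = 1110000001
→ shifted right by 3 → 0001110000 = 112
0xB2 = 0010110010
→ XOR → 0011000010 = 194
674 = 1010100010
→ AND → 0010000010 = 130

130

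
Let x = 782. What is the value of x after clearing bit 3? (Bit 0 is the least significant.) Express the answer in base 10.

774

x = 1100001110
bit 3 is currently 1; clear it via x & ~(1 << 3) = x & ~8
→ 1100000110 = 774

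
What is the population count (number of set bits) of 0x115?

4

0x115 = 100010101
Count the 1s: 1 + 1 + 1 + 1 = 4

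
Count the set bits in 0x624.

4

0x624 = 11000100100
Count the 1s: 1 + 1 + 1 + 1 = 4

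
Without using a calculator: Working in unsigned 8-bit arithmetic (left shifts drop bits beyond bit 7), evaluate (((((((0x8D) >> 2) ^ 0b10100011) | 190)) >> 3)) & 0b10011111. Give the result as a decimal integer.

23

0x8D = 10001101
→ >> 2 → 00100011 = 35
0b10100011 = 10100011
→ ^ → 10000000 = 128
190 = 10111110
→ | → 10111110 = 190
→ >> 3 → 00010111 = 23
0b10011111 = 10011111
→ & → 00010111 = 23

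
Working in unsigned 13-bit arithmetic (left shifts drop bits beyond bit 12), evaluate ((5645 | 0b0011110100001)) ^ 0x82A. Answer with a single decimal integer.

5645 = 1011000001101
0b0011110100001 = 0011110100001
→ | → 1011110101101 = 6061
0x82A = 0100000101010
→ ^ → 1111110000111 = 8071

8071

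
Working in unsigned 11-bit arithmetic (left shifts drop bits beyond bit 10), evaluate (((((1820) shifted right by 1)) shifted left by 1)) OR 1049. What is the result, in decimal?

1820 = 11100011100
→ shifted right by 1 → 01110001110 = 910
→ shifted left by 1 (mod 2^11) → 11100011100 = 1820
1049 = 10000011001
→ OR → 11100011101 = 1821

1821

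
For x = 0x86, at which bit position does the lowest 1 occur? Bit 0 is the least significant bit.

1

0x86 = 10000110
Trailing zeros: 1, so the lowest set bit is bit 1 (value 2).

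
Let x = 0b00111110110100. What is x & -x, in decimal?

x = 111110110100 = 4020
-x (two's complement) = …000001001100
AND   = 000000000100 = 4
(x & -x isolates the lowest set bit of x.)

4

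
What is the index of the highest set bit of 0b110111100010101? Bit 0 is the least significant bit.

14

0b110111100010101 = 110111100010101
The topmost 1 is at position 14 (since 2^14 = 16384 ≤ 28437 < 32768).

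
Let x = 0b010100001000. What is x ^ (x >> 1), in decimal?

1932

x = 10100001000 = 1288
x>>1 = 01010000100
XOR  = 11110001100 = 1932
(x ^ (x >> 1) gives the standard binary-reflected Gray code of x.)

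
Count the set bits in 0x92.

0x92 = 10010010
Count the 1s: 1 + 1 + 1 = 3

3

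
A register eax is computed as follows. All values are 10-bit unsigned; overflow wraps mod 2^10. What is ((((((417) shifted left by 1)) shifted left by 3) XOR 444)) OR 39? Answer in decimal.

943

417 = 0110100001
→ shifted left by 1 (mod 2^10) → 1101000010 = 834
→ shifted left by 3 (mod 2^10) → 1000010000 = 528
444 = 0110111100
→ XOR → 1110101100 = 940
39 = 0000100111
→ OR → 1110101111 = 943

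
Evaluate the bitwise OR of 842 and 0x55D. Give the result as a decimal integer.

1887

842 = 01101001010
0x55D = 10101011101
 OR → 11101011111 = 1887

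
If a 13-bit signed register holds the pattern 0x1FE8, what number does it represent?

-24

pattern = 1111111101000 (MSB is 1 ⇒ negative)
Invert: 0000000010111, add 1 → 0000000011000 = 24, so the value is -24.
(Equivalently: 8168 - 2^13 = 8168 - 8192 = -24.)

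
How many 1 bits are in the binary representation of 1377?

1377 = 10101100001
Count the 1s: 1 + 1 + 1 + 1 + 1 = 5

5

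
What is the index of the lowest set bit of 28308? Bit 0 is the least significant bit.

2

28308 = 110111010010100
Trailing zeros: 2, so the lowest set bit is bit 2 (value 4).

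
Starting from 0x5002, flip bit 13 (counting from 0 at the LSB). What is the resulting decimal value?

x = 101000000000010
bit 13 is currently 0; toggle it via x ^ (1 << 13) = x ^ 8192
→ 111000000000010 = 28674

28674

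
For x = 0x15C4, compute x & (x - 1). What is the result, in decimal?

5568

x = 1010111000100 = 5572
x - 1 = 1010111000011
AND   = 1010111000000 = 5568
(x & (x - 1) clears the lowest set bit of x.)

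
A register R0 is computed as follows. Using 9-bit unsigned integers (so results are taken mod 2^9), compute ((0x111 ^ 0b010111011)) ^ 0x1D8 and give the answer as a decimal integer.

114

0x111 = 100010001
0b010111011 = 010111011
→ ^ → 110101010 = 426
0x1D8 = 111011000
→ ^ → 001110010 = 114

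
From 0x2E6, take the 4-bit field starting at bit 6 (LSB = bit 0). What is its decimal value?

v = 1011100110
Shift right by 6: 1011
Mask low 4 bits: 1011 = 11

11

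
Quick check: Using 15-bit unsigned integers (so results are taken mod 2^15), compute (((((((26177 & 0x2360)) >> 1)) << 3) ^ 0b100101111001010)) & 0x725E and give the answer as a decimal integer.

16970

26177 = 110011001000001
0x2360 = 010001101100000
→ & → 010001001000000 = 8768
→ >> 1 → 001000100100000 = 4384
→ << 3 (mod 2^15) → 000100100000000 = 2304
0b100101111001010 = 100101111001010
→ ^ → 100001011001010 = 17098
0x725E = 111001001011110
→ & → 100001001001010 = 16970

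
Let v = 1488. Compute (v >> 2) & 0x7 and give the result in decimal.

4

v = 10111010000
Shift right by 2: 101110100
Mask low 3 bits: 100 = 4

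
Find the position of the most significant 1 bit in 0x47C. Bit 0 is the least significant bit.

10

0x47C = 10001111100
The topmost 1 is at position 10 (since 2^10 = 1024 ≤ 1148 < 2048).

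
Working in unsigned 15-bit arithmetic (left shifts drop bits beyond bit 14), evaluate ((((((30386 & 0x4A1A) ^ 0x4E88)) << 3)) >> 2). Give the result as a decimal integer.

30386 = 111011010110010
0x4A1A = 100101000011010
→ & → 100001000010010 = 16914
0x4E88 = 100111010001000
→ ^ → 000110010011010 = 3226
→ << 3 (mod 2^15) → 110010011010000 = 25808
→ >> 2 → 001100100110100 = 6452

6452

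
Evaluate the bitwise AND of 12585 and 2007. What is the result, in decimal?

257

12585 = 11000100101001
2007 = 00011111010111
AND → 00000100000001 = 257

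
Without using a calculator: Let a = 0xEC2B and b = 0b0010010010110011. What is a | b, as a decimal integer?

60603

0xEC2B = 1110110000101011
b = 0010010010110011
 OR → 1110110010111011 = 60603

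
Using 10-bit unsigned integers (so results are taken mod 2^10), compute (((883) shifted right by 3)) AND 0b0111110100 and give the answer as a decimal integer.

883 = 1101110011
→ shifted right by 3 → 0001101110 = 110
0b0111110100 = 0111110100
→ AND → 0001100100 = 100

100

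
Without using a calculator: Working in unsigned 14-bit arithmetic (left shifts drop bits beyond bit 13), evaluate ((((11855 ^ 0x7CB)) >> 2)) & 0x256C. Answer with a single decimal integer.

96

11855 = 10111001001111
0x7CB = 00011111001011
→ ^ → 10100110000100 = 10628
→ >> 2 → 00101001100001 = 2657
0x256C = 10010101101100
→ & → 00000001100000 = 96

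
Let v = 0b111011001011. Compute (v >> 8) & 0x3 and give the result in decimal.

2

v = 111011001011
Shift right by 8: 1110
Mask low 2 bits: 10 = 2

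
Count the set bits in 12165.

12165 = 10111110000101
Count the 1s: 1 + 1 + 1 + 1 + 1 + 1 + 1 + 1 = 8

8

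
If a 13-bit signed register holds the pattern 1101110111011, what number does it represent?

pattern = 1101110111011 (MSB is 1 ⇒ negative)
Invert: 0010001000100, add 1 → 0010001000101 = 1093, so the value is -1093.
(Equivalently: 7099 - 2^13 = 7099 - 8192 = -1093.)

-1093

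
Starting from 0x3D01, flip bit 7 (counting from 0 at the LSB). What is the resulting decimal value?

x = 11110100000001
bit 7 is currently 0; toggle it via x ^ (1 << 7) = x ^ 128
→ 11110110000001 = 15745

15745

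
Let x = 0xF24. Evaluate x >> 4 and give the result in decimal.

242

0xF24 = 111100100100
shift right by 4 → 000011110010 = 242
(equivalently, floor(3876 / 16))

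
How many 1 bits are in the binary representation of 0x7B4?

0x7B4 = 11110110100
Count the 1s: 1 + 1 + 1 + 1 + 1 + 1 + 1 = 7

7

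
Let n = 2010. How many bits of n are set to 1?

8

2010 = 11111011010
Count the 1s: 1 + 1 + 1 + 1 + 1 + 1 + 1 + 1 = 8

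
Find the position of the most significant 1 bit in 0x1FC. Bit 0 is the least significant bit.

8

0x1FC = 111111100
The topmost 1 is at position 8 (since 2^8 = 256 ≤ 508 < 512).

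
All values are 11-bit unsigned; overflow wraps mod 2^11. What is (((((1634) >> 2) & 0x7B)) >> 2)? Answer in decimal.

6

1634 = 11001100010
→ >> 2 → 00110011000 = 408
0x7B = 00001111011
→ & → 00000011000 = 24
→ >> 2 → 00000000110 = 6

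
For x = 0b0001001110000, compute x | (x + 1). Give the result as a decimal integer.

x = 1001110000 = 624
x + 1 = 1001110001
OR    = 1001110001 = 625
(x | (x + 1) sets the lowest cleared bit.)

625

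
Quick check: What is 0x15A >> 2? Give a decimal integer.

0x15A = 101011010
shift right by 2 → 001010110 = 86
(equivalently, floor(346 / 4))

86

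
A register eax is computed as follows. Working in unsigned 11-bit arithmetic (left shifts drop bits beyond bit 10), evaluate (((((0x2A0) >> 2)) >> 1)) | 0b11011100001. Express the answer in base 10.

1781

0x2A0 = 01010100000
→ >> 2 → 00010101000 = 168
→ >> 1 → 00001010100 = 84
0b11011100001 = 11011100001
→ | → 11011110101 = 1781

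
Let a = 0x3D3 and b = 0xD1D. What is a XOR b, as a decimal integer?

0x3D3 = 001111010011
0xD1D = 110100011101
XOR → 111011001110 = 3790

3790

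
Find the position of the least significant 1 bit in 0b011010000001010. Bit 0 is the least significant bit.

1

0b011010000001010 = 11010000001010
Trailing zeros: 1, so the lowest set bit is bit 1 (value 2).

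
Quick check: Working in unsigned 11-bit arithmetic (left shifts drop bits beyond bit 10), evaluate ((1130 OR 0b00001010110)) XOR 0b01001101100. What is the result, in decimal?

1130 = 10001101010
0b00001010110 = 00001010110
→ OR → 10001111110 = 1150
0b01001101100 = 01001101100
→ XOR → 11000010010 = 1554

1554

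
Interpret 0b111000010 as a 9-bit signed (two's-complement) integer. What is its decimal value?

-62

pattern = 111000010 (MSB is 1 ⇒ negative)
Invert: 000111101, add 1 → 000111110 = 62, so the value is -62.
(Equivalently: 450 - 2^9 = 450 - 512 = -62.)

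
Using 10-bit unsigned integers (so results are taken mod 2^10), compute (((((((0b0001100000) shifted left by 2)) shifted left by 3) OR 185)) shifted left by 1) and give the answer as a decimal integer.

0b0001100000 = 0001100000
→ shifted left by 2 (mod 2^10) → 0110000000 = 384
→ shifted left by 3 (mod 2^10) → 0000000000 = 0
185 = 0010111001
→ OR → 0010111001 = 185
→ shifted left by 1 (mod 2^10) → 0101110010 = 370

370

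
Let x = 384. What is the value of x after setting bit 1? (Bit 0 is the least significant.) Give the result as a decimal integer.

386

x = 000110000000
bit 1 is currently 0; set it via x | (1 << 1) = x | 2
→ 000110000010 = 386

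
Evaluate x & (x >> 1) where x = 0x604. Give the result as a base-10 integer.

x = 11000000100 = 1540
x>>1 = 01100000010
AND  = 01000000000 = 512
(x & (x >> 1) has a 1 wherever x has two consecutive 1 bits.)

512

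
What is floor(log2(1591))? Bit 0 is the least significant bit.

10

1591 = 11000110111
The topmost 1 is at position 10 (since 2^10 = 1024 ≤ 1591 < 2048).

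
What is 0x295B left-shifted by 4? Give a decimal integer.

169392

0x295B = 000010100101011011
shift left by 4 → 101001010110110000 = 169392
(equivalently, 10587 × 2^4 = 10587 × 16)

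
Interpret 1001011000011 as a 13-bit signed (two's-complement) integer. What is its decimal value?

-3389

pattern = 1001011000011 (MSB is 1 ⇒ negative)
Invert: 0110100111100, add 1 → 0110100111101 = 3389, so the value is -3389.
(Equivalently: 4803 - 2^13 = 4803 - 8192 = -3389.)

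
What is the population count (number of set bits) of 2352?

4

2352 = 100100110000
Count the 1s: 1 + 1 + 1 + 1 = 4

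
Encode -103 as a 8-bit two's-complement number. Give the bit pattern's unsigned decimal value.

103 in 8 bits: 01100111
Invert: 10011000
Add 1:  10011001 = 153
(Check: 2^8 - 103 = 256 - 103 = 153.)

153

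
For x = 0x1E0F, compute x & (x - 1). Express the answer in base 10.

7694

x = 1111000001111 = 7695
x - 1 = 1111000001110
AND   = 1111000001110 = 7694
(x & (x - 1) clears the lowest set bit of x.)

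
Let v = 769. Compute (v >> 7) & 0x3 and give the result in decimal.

2

v = 1100000001
Shift right by 7: 110
Mask low 2 bits: 10 = 2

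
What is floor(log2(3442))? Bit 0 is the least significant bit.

11

3442 = 110101110010
The topmost 1 is at position 11 (since 2^11 = 2048 ≤ 3442 < 4096).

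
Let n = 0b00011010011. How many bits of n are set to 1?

5

n = 11010011
Count the 1s: 1 + 1 + 1 + 1 + 1 = 5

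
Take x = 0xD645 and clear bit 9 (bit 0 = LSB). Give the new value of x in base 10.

54341

x = 1101011001000101
bit 9 is currently 1; clear it via x & ~(1 << 9) = x & ~512
→ 1101010001000101 = 54341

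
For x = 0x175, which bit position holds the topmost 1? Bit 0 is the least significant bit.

8

0x175 = 101110101
The topmost 1 is at position 8 (since 2^8 = 256 ≤ 373 < 512).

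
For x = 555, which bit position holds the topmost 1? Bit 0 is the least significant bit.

9

555 = 1000101011
The topmost 1 is at position 9 (since 2^9 = 512 ≤ 555 < 1024).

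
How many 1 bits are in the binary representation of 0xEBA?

0xEBA = 111010111010
Count the 1s: 1 + 1 + 1 + 1 + 1 + 1 + 1 + 1 = 8

8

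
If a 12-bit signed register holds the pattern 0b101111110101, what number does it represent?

-1035

pattern = 101111110101 (MSB is 1 ⇒ negative)
Invert: 010000001010, add 1 → 010000001011 = 1035, so the value is -1035.
(Equivalently: 3061 - 2^12 = 3061 - 4096 = -1035.)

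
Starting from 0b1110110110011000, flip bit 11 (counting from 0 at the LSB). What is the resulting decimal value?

x = 1110110110011000
bit 11 is currently 1; toggle it via x ^ (1 << 11) = x ^ 2048
→ 1110010110011000 = 58776

58776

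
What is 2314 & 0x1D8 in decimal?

264

2314 = 100100001010
0x1D8 = 000111011000
AND → 000100001000 = 264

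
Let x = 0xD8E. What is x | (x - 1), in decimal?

3471

x = 110110001110 = 3470
x - 1 = 110110001101
OR    = 110110001111 = 3471
(x | (x - 1) sets all bits below the lowest set bit.)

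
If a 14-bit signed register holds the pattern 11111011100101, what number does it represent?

pattern = 11111011100101 (MSB is 1 ⇒ negative)
Invert: 00000100011010, add 1 → 00000100011011 = 283, so the value is -283.
(Equivalently: 16101 - 2^14 = 16101 - 16384 = -283.)

-283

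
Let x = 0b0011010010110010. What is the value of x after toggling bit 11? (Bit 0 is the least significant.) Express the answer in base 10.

x = 0011010010110010
bit 11 is currently 0; toggle it via x ^ (1 << 11) = x ^ 2048
→ 0011110010110010 = 15538

15538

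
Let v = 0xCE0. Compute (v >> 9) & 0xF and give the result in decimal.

v = 00110011100000
Shift right by 9: 00110
Mask low 4 bits: 0110 = 6

6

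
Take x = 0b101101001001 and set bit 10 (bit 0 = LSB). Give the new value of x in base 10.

3913

x = 101101001001
bit 10 is currently 0; set it via x | (1 << 10) = x | 1024
→ 111101001001 = 3913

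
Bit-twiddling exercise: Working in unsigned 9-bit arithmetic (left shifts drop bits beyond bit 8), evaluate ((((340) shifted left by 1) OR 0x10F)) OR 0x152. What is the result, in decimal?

511

340 = 101010100
→ shifted left by 1 (mod 2^9) → 010101000 = 168
0x10F = 100001111
→ OR → 110101111 = 431
0x152 = 101010010
→ OR → 111111111 = 511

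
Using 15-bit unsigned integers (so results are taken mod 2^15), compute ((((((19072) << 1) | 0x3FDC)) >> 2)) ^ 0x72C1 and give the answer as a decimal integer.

32054

19072 = 100101010000000
→ << 1 (mod 2^15) → 001010100000000 = 5376
0x3FDC = 011111111011100
→ | → 011111111011100 = 16348
→ >> 2 → 000111111110111 = 4087
0x72C1 = 111001011000001
→ ^ → 111110100110110 = 32054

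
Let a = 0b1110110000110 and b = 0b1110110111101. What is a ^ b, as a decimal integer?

a = 1110110000110
b = 1110110111101
XOR → 0000000111011 = 59

59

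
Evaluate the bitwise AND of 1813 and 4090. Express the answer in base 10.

1808

1813 = 011100010101
4090 = 111111111010
AND → 011100010000 = 1808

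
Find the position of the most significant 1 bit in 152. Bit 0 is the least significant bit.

152 = 10011000
The topmost 1 is at position 7 (since 2^7 = 128 ≤ 152 < 256).

7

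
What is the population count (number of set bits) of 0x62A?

5

0x62A = 11000101010
Count the 1s: 1 + 1 + 1 + 1 + 1 = 5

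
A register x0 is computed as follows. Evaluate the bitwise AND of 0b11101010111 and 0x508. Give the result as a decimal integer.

1280

a = 11101010111
0x508 = 10100001000
AND → 10100000000 = 1280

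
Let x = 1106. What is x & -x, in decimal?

x = 10001010010 = 1106
-x (two's complement) = …01110101110
AND   = 00000000010 = 2
(x & -x isolates the lowest set bit of x.)

2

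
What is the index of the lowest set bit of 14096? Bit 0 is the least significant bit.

14096 = 11011100010000
Trailing zeros: 4, so the lowest set bit is bit 4 (value 16).

4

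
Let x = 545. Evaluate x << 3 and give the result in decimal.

545 = 0001000100001
shift left by 3 → 1000100001000 = 4360
(equivalently, 545 × 2^3 = 545 × 8)

4360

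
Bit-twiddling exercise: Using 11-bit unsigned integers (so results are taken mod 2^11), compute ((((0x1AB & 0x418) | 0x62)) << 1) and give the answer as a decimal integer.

212

0x1AB = 00110101011
0x418 = 10000011000
→ & → 00000001000 = 8
0x62 = 00001100010
→ | → 00001101010 = 106
→ << 1 (mod 2^11) → 00011010100 = 212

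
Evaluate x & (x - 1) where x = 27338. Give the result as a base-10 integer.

27336

x = 110101011001010 = 27338
x - 1 = 110101011001001
AND   = 110101011001000 = 27336
(x & (x - 1) clears the lowest set bit of x.)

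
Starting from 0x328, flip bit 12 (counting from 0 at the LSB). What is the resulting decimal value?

4904

x = 0001100101000
bit 12 is currently 0; toggle it via x ^ (1 << 12) = x ^ 4096
→ 1001100101000 = 4904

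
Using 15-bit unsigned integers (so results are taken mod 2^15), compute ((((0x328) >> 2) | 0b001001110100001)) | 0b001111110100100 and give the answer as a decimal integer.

0x328 = 000001100101000
→ >> 2 → 000000011001010 = 202
0b001001110100001 = 001001110100001
→ | → 001001111101011 = 5099
0b001111110100100 = 001111110100100
→ | → 001111111101111 = 8175

8175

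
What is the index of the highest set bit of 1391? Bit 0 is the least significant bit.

1391 = 10101101111
The topmost 1 is at position 10 (since 2^10 = 1024 ≤ 1391 < 2048).

10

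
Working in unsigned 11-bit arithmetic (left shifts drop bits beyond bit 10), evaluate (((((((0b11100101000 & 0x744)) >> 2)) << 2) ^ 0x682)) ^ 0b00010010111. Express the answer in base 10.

0b11100101000 = 11100101000
0x744 = 11101000100
→ & → 11100000000 = 1792
→ >> 2 → 00111000000 = 448
→ << 2 (mod 2^11) → 11100000000 = 1792
0x682 = 11010000010
→ ^ → 00110000010 = 386
0b00010010111 = 00010010111
→ ^ → 00100010101 = 277

277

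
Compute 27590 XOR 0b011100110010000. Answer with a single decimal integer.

27590 = 110101111000110
b = 011100110010000
XOR → 101001001010110 = 21078

21078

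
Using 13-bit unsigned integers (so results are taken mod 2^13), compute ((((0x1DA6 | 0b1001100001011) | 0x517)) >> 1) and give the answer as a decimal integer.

0x1DA6 = 1110110100110
0b1001100001011 = 1001100001011
→ | → 1111110101111 = 8111
0x517 = 0010100010111
→ | → 1111110111111 = 8127
→ >> 1 → 0111111011111 = 4063

4063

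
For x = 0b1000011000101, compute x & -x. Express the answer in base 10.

x = 1000011000101 = 4293
-x (two's complement) = …0111100111011
AND   = 0000000000001 = 1
(x & -x isolates the lowest set bit of x.)

1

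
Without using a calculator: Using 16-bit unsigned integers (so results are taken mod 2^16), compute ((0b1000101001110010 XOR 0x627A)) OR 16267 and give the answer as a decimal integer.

65419

0b1000101001110010 = 1000101001110010
0x627A = 0110001001111010
→ XOR → 1110100000001000 = 59400
16267 = 0011111110001011
→ OR → 1111111110001011 = 65419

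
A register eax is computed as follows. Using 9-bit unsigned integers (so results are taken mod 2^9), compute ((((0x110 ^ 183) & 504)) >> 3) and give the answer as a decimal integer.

52

0x110 = 100010000
183 = 010110111
→ ^ → 110100111 = 423
504 = 111111000
→ & → 110100000 = 416
→ >> 3 → 000110100 = 52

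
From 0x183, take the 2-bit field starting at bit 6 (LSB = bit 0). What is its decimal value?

2

v = 0110000011
Shift right by 6: 0110
Mask low 2 bits: 10 = 2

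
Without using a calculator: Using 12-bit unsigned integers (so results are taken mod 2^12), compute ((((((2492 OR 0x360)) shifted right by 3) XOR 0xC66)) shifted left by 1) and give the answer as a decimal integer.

2492 = 100110111100
0x360 = 001101100000
→ OR → 101111111100 = 3068
→ shifted right by 3 → 000101111111 = 383
0xC66 = 110001100110
→ XOR → 110100011001 = 3353
→ shifted left by 1 (mod 2^12) → 101000110010 = 2610

2610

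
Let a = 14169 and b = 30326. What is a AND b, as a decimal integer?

13904

14169 = 011011101011001
30326 = 111011001110110
AND → 011011001010000 = 13904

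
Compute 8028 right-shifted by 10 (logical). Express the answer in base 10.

8028 = 1111101011100
shift right by 10 → 0000000000111 = 7
(equivalently, floor(8028 / 1024))

7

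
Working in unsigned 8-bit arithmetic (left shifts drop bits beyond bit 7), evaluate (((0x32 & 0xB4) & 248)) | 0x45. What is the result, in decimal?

0x32 = 00110010
0xB4 = 10110100
→ & → 00110000 = 48
248 = 11111000
→ & → 00110000 = 48
0x45 = 01000101
→ | → 01110101 = 117

117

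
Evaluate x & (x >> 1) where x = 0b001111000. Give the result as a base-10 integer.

56

x = 1111000 = 120
x>>1 = 0111100
AND  = 0111000 = 56
(x & (x >> 1) has a 1 wherever x has two consecutive 1 bits.)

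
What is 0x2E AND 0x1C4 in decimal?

4

0x2E = 000101110
0x1C4 = 111000100
AND → 000000100 = 4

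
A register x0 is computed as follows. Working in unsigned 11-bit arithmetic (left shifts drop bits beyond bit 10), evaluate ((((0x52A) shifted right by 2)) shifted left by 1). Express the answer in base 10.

660

0x52A = 10100101010
→ shifted right by 2 → 00101001010 = 330
→ shifted left by 1 (mod 2^11) → 01010010100 = 660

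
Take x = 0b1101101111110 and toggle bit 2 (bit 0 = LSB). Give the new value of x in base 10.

7034

x = 1101101111110
bit 2 is currently 1; toggle it via x ^ (1 << 2) = x ^ 4
→ 1101101111010 = 7034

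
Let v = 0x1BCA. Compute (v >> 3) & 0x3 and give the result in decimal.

1

v = 01101111001010
Shift right by 3: 01101111001
Mask low 2 bits: 01 = 1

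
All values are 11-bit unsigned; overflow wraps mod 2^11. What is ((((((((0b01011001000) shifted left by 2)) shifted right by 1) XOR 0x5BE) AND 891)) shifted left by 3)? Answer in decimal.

336

0b01011001000 = 01011001000
→ shifted left by 2 (mod 2^11) → 01100100000 = 800
→ shifted right by 1 → 00110010000 = 400
0x5BE = 10110111110
→ XOR → 10000101110 = 1070
891 = 01101111011
→ AND → 00000101010 = 42
→ shifted left by 3 (mod 2^11) → 00101010000 = 336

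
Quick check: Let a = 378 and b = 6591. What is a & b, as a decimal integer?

314

378 = 0000101111010
6591 = 1100110111111
AND → 0000100111010 = 314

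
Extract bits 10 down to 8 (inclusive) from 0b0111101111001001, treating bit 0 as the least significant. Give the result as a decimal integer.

3

v = 0111101111001001
Shift right by 8: 01111011
Mask low 3 bits: 011 = 3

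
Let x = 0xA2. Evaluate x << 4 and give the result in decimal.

0xA2 = 000010100010
shift left by 4 → 101000100000 = 2592
(equivalently, 162 × 2^4 = 162 × 16)

2592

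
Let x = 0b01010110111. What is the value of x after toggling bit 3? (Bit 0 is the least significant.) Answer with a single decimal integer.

x = 01010110111
bit 3 is currently 0; toggle it via x ^ (1 << 3) = x ^ 8
→ 01010111111 = 703

703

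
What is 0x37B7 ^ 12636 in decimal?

0x37B7 = 11011110110111
12636 = 11000101011100
XOR → 00011011101011 = 1771

1771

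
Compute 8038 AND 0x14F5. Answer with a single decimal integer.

5220

8038 = 1111101100110
0x14F5 = 1010011110101
AND → 1010001100100 = 5220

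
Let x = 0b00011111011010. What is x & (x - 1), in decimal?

2008

x = 11111011010 = 2010
x - 1 = 11111011001
AND   = 11111011000 = 2008
(x & (x - 1) clears the lowest set bit of x.)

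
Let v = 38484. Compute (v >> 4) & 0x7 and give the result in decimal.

5

v = 1001011001010100
Shift right by 4: 100101100101
Mask low 3 bits: 101 = 5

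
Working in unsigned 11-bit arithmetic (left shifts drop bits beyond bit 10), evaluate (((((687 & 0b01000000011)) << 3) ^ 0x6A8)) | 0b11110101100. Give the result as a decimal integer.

1980

687 = 01010101111
0b01000000011 = 01000000011
→ & → 01000000011 = 515
→ << 3 (mod 2^11) → 00000011000 = 24
0x6A8 = 11010101000
→ ^ → 11010110000 = 1712
0b11110101100 = 11110101100
→ | → 11110111100 = 1980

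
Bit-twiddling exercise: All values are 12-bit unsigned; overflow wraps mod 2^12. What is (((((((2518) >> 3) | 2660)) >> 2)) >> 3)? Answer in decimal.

91

2518 = 100111010110
→ >> 3 → 000100111010 = 314
2660 = 101001100100
→ | → 101101111110 = 2942
→ >> 2 → 001011011111 = 735
→ >> 3 → 000001011011 = 91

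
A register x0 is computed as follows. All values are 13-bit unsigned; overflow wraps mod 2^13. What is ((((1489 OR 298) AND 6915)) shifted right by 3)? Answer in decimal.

1489 = 0010111010001
298 = 0000100101010
→ OR → 0010111111011 = 1531
6915 = 1101100000011
→ AND → 0000100000011 = 259
→ shifted right by 3 → 0000000100000 = 32

32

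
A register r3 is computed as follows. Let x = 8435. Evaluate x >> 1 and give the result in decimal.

4217

8435 = 10000011110011
shift right by 1 → 01000001111001 = 4217
(equivalently, floor(8435 / 2))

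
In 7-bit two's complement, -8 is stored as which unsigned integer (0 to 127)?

8 in 7 bits: 0001000
Invert: 1110111
Add 1:  1111000 = 120
(Check: 2^7 - 8 = 128 - 8 = 120.)

120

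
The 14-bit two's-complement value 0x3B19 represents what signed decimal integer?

pattern = 11101100011001 (MSB is 1 ⇒ negative)
Invert: 00010011100110, add 1 → 00010011100111 = 1255, so the value is -1255.
(Equivalently: 15129 - 2^14 = 15129 - 16384 = -1255.)

-1255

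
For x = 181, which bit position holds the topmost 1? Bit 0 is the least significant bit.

7

181 = 10110101
The topmost 1 is at position 7 (since 2^7 = 128 ≤ 181 < 256).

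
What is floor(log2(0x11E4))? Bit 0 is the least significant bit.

12

0x11E4 = 1000111100100
The topmost 1 is at position 12 (since 2^12 = 4096 ≤ 4580 < 8192).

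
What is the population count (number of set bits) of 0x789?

0x789 = 11110001001
Count the 1s: 1 + 1 + 1 + 1 + 1 + 1 = 6

6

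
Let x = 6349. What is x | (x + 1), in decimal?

6351

x = 1100011001101 = 6349
x + 1 = 1100011001110
OR    = 1100011001111 = 6351
(x | (x + 1) sets the lowest cleared bit.)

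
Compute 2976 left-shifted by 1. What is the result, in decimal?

2976 = 0101110100000
shift left by 1 → 1011101000000 = 5952
(equivalently, 2976 × 2^1 = 2976 × 2)

5952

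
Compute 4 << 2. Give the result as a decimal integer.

16

4 = 00100
shift left by 2 → 10000 = 16
(equivalently, 4 × 2^2 = 4 × 4)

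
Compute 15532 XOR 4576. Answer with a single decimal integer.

15532 = 11110010101100
4576 = 01000111100000
XOR → 10110101001100 = 11596

11596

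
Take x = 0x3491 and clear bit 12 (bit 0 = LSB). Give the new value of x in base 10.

9361

x = 11010010010001
bit 12 is currently 1; clear it via x & ~(1 << 12) = x & ~4096
→ 10010010010001 = 9361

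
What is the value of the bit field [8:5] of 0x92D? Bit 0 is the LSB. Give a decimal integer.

v = 000100100101101
Shift right by 5: 0001001001
Mask low 4 bits: 1001 = 9

9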